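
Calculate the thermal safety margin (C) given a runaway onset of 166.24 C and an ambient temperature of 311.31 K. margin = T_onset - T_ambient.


Convert: T_ambient = 311.31 K = 38.16 C
margin = 166.24 - 38.16 = 128.08 C

128.08 C


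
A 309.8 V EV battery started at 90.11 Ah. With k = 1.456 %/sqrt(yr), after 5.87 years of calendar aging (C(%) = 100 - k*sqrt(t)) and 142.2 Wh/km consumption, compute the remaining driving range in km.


Step 1: capacity retention = 100 - 1.456 * sqrt(5.87) = 100 - 1.456 * 2.4228 = 96.472%
Step 2: C_now = 90.11 * 96.472/100 = 86.931 Ah
Step 3: E_pack = V * C_now = 309.8 * 86.931 = 26931 Wh
Step 4: range = E_pack / consumption = 26931 / 142.2 = 189.4 km

189.4 km


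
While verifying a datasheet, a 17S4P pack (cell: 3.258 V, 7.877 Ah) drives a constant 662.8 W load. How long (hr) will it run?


Step 1: E_pack = Ns * V_cell * Np * C_cell = 17 * 3.258 * 4 * 7.877 = 1745.1 Wh
Step 2: t = E_pack / P = 1745.1 / 662.8 = 2.633 hr

2.633 hr


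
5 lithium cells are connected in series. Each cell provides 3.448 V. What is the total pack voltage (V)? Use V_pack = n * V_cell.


V_pack = n * V_cell = 5 * 3.448 = 17.24 V

17.24 V


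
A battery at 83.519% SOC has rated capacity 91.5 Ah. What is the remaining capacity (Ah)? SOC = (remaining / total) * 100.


remaining = SOC / 100 * total = 83.519 / 100 * 91.5 = 76.42 Ah

76.42 Ah


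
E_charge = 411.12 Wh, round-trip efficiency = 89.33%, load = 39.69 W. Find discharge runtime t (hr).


Step 1: E_discharge = eta/100 * E_charge = 89.33/100 * 411.12 = 367.25 Wh
Step 2: t = E_discharge / P = 367.25 / 39.69 = 9.253 hr

9.253 hr


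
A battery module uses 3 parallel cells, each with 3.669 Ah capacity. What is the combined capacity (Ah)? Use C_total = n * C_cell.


Parallel capacities add: 3 * 3.669 Ah = 11.007 Ah

11.007 Ah


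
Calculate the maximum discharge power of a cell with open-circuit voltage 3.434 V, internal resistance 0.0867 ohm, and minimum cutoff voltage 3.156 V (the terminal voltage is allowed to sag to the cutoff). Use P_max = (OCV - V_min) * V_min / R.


dV = OCV - V_min = 0.278 V (so I_max = dV / R)
P_max = dV * V_min / R = 0.278 * 3.156 / 0.0867 = 10.12 W

10.12 W


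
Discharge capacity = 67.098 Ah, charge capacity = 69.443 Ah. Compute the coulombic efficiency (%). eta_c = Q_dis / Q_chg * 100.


eta_c = Q_dis / Q_chg * 100 = 67.098 / 69.443 * 100 = 96.62%

96.62%


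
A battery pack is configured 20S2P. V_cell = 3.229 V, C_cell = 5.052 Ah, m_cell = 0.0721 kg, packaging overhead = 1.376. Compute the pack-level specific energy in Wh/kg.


Step 1: V_pack = 20 * 3.229 = 64.58 V
Step 2: C_pack = 2 * 5.052 = 10.104 Ah
Step 3: E_pack = V_pack * C_pack = 64.58 * 10.104 = 652.52 Wh
Step 4: m_pack = 20 * 2 * 0.0721 * 1.376 = 3.9684 kg
Step 5: ED = E_pack / m_pack = 652.52 / 3.9684 = 164.4 Wh/kg

164.4 Wh/kg


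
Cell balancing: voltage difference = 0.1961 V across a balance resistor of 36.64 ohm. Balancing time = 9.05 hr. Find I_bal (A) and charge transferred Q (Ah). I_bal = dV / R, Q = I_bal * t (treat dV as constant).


First, Ohm's law: I_bal = 0.1961 V / 36.64 ohm = 0.0053521 A
Then Q = I * t = 0.0053521 A * 9.05 hr = 0.04844 Ah

I=0.0053521 A, Q=0.04844 Ah


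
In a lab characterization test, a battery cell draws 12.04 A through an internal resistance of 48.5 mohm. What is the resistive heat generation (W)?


Convert: R = 48.5 mohm = 0.0485 ohm
Q = I^2 * R = 12.04^2 * 0.0485 = 7.031 W

7.031 W


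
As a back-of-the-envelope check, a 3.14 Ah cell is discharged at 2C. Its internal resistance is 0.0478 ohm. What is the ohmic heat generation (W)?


Step 1: I = C_rate * capacity = 2 * 3.14 = 6.28 A
Step 2: Q = I^2 * R = 6.28^2 * 0.0478 = 39.438 * 0.0478 = 1.885 W

1.885 W


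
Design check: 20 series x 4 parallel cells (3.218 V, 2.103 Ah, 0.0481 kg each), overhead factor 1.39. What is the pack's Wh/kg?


Step 1: V_pack = 20 * 3.218 = 64.36 V
Step 2: C_pack = 4 * 2.103 = 8.412 Ah
Step 3: E_pack = V_pack * C_pack = 64.36 * 8.412 = 541.4 Wh
Step 4: m_pack = 20 * 4 * 0.0481 * 1.39 = 5.3487 kg
Step 5: ED = E_pack / m_pack = 541.4 / 5.3487 = 101.2 Wh/kg

101.2 Wh/kg


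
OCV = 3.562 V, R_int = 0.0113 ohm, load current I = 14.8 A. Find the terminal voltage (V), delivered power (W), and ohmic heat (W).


Step 1: V_terminal = OCV - I*R = 3.562 - 14.8 * 0.0113 = 3.3948 V
Step 2: P_out = V_terminal * I = 3.3948 * 14.8 = 50.24 W
Step 3: Q = I^2 * R = 14.8^2 * 0.0113 = 2.475 W

V=3.3948 V, P=50.24 W, Q=2.475 W


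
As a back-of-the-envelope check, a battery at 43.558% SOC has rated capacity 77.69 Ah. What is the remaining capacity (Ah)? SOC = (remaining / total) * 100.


remaining = SOC / 100 * total = 43.558 / 100 * 77.69 = 33.84 Ah

33.84 Ah


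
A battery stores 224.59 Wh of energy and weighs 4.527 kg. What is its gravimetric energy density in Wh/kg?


Specific energy = 224.59 Wh / 4.527 kg = 49.61 Wh/kg

49.61 Wh/kg


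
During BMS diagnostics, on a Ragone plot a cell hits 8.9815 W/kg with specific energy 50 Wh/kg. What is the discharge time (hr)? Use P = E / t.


t = E / P = 50 / 8.9815 = 5.567 hr

5.567 hr


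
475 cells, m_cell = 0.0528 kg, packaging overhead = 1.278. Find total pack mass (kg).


m_pack = n * m_cell * overhead = 475 * 0.0528 * 1.278 = 32.05 kg

32.05 kg


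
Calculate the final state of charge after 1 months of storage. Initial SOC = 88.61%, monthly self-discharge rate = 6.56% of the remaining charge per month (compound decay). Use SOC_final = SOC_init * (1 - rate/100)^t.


decay = (1 - 6.56/100)^1 = 0.9344
SOC_final = 88.61 * 0.9344 = 82.80%

82.80%


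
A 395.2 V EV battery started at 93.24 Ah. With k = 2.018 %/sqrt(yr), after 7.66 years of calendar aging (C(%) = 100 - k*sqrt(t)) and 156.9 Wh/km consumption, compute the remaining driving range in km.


Step 1: capacity retention = 100 - 2.018 * sqrt(7.66) = 100 - 2.018 * 2.7677 = 94.415%
Step 2: C_now = 93.24 * 94.415/100 = 88.033 Ah
Step 3: E_pack = V * C_now = 395.2 * 88.033 = 34791 Wh
Step 4: range = E_pack / consumption = 34791 / 156.9 = 221.7 km

221.7 km


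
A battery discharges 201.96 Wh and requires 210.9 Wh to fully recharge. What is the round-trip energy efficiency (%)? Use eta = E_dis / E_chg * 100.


eta_e = E_dis / E_chg * 100 = 201.96 / 210.9 * 100 = 95.76%

95.76%


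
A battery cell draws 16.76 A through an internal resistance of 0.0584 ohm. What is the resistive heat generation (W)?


Q = I^2 * R = 16.76^2 * 0.0584 = 16.40 W

16.40 W


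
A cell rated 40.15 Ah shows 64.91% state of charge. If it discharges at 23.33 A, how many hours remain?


Step 1: remaining = SOC/100 * C_total = 64.91/100 * 40.15 = 26.061 Ah
Step 2: t = remaining / I = 26.061 / 23.33 = 1.117 hr

1.117 hr


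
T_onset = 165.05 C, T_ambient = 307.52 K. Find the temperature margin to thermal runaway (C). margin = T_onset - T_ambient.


Convert: T_ambient = 307.52 K = 34.37 C
margin = 165.05 - 34.37 = 130.68 C

130.68 C


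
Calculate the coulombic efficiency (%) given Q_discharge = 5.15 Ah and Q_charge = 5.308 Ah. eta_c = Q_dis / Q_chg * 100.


Coulombic efficiency = 5.15/5.308 * 100% = 97.02%

97.02%


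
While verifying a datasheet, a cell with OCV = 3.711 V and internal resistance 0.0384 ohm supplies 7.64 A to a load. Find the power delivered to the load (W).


Step 1: V_terminal = OCV - I*R = 3.711 - 7.64 * 0.0384 = 3.4176 V
Step 2: P_out = V_terminal * I = 3.4176 * 7.64 = 26.11 W

26.11 W


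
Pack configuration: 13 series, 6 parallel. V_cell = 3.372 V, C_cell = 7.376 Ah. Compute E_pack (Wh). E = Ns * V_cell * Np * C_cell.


E = Ns * Vcell * Np * Ccell = 13 * 3.372 * 6 * 7.376 = 1940 Wh

1940 Wh


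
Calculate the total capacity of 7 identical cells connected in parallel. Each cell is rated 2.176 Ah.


C_total = 7 * 2.176 = 15.232 Ah

15.232 Ah


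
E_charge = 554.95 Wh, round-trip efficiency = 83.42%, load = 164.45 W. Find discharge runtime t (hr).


Step 1: E_discharge = eta/100 * E_charge = 83.42/100 * 554.95 = 462.94 Wh
Step 2: t = E_discharge / P = 462.94 / 164.45 = 2.815 hr

2.815 hr


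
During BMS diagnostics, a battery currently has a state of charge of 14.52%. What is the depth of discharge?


Complement of SOC: DOD = 100% - 14.52% = 85.48%

85.48%


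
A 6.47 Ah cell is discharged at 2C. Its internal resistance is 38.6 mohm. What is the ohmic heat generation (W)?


Convert: R = 38.6 mohm = 0.0386 ohm
Step 1: I = C_rate * capacity = 2 * 6.47 = 12.94 A
Step 2: Q = I^2 * R = 12.94^2 * 0.0386 = 167.44 * 0.0386 = 6.463 W

6.463 W


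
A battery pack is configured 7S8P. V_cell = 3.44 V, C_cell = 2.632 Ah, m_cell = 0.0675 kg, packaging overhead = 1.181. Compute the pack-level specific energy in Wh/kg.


Step 1: V_pack = 7 * 3.44 = 24.08 V
Step 2: C_pack = 8 * 2.632 = 21.056 Ah
Step 3: E_pack = V_pack * C_pack = 24.08 * 21.056 = 507.03 Wh
Step 4: m_pack = 7 * 8 * 0.0675 * 1.181 = 4.4642 kg
Step 5: ED = E_pack / m_pack = 507.03 / 4.4642 = 113.6 Wh/kg

113.6 Wh/kg


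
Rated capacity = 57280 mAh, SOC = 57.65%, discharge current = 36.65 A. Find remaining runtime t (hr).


Convert: C_total = 57280 mAh = 57.28 Ah
Step 1: remaining = SOC/100 * C_total = 57.65/100 * 57.28 = 33.022 Ah
Step 2: t = remaining / I = 33.022 / 36.65 = 0.9010 hr

0.9010 hr


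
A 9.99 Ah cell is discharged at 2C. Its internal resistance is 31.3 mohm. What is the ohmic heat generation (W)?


Convert: R = 31.3 mohm = 0.0313 ohm
Step 1: I = C_rate * capacity = 2 * 9.99 = 19.98 A
Step 2: Q = I^2 * R = 19.98^2 * 0.0313 = 399.2 * 0.0313 = 12.49 W

12.49 W


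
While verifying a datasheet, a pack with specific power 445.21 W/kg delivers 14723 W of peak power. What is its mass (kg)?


m = P / SP = 14723 / 445.21 = 33.07 kg

33.07 kg


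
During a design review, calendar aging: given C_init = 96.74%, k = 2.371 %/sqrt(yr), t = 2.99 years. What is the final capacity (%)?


sqrt(t) = sqrt(2.99) = 1.7292
C_final = 96.74 - 2.371 * 1.7292 = 92.64%

92.64%


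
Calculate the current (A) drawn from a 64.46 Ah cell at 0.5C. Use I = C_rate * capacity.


At 0.5C: I = 0.5 * 64.46 Ah = 32.23 A

32.23 A


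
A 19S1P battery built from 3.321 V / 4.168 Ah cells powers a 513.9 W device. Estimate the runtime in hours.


Step 1: E_pack = Ns * V_cell * Np * C_cell = 19 * 3.321 * 1 * 4.168 = 263 Wh
Step 2: t = E_pack / P = 263 / 513.9 = 0.5118 hr

0.5118 hr


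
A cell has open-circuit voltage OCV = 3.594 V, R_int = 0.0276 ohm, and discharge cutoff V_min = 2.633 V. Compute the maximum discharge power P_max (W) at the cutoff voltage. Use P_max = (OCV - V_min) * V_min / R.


dV = OCV - V_min = 0.961 V (so I_max = dV / R)
P_max = dV * V_min / R = 0.961 * 2.633 / 0.0276 = 91.68 W

91.68 W


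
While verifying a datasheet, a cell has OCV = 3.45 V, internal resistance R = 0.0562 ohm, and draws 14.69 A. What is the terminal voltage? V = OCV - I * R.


IR drop = 14.69 * 0.0562 = 0.82558 V
V = 3.45 - 0.82558 = 2.624 V

2.624 V


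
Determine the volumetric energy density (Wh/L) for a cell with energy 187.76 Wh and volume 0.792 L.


Volumetric ED = 187.76 Wh / 0.792 L = 237.1 Wh/L

237.1 Wh/L


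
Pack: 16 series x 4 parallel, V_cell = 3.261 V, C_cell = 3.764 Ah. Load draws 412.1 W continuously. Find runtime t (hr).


Step 1: E_pack = Ns * V_cell * Np * C_cell = 16 * 3.261 * 4 * 3.764 = 785.56 Wh
Step 2: t = E_pack / P = 785.56 / 412.1 = 1.906 hr

1.906 hr


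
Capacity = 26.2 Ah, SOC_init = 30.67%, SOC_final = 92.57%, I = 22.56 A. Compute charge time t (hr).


Step 1: dSOC = 92.57% - 30.67% = 61.9%
Step 2: delta_Ah = 26.2 * 61.9 / 100 = 16.218 Ah
Step 3: t = 16.218 / 22.56 = 0.7189 hr

0.7189 hr


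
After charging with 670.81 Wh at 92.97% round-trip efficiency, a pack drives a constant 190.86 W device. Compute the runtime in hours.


Step 1: E_discharge = eta/100 * E_charge = 92.97/100 * 670.81 = 623.65 Wh
Step 2: t = E_discharge / P = 623.65 / 190.86 = 3.268 hr

3.268 hr


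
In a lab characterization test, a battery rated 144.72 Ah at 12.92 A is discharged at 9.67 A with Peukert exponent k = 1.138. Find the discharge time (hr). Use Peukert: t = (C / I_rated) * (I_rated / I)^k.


t_rated = C / I_rated = 144.72 / 12.92 = 11.201 hr
(I_rated/I)^k = (1.3361)^1.138 = 1.3906
t = t_rated * (I_rated/I)^k = 11.201 * 1.3906 = 15.58 hr

15.58 hr


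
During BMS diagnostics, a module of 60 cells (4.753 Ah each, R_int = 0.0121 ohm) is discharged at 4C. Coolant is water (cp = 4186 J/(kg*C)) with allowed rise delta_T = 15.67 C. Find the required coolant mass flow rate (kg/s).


Step 1: I = 4 * 4.753 = 19.012 A
Step 2: Q_cell = I^2 * R = 19.012^2 * 0.0121 = 4.3736 W
Step 3: Q_total = 60 * 4.3736 = 262.42 W
Step 4: m_dot = Q_total / (cp * dT) = 262.42 / (4186 * 15.67) = 0.004001 kg/s

0.004001 kg/s


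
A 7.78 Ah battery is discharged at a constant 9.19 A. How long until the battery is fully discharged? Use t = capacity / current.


Runtime = 7.78 Ah / 9.19 A = 0.8466 hr

0.8466 hr


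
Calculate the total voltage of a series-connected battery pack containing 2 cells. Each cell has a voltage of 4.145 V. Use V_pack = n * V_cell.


V_pack = n * V_cell = 2 * 4.145 = 8.29 V

8.29 V


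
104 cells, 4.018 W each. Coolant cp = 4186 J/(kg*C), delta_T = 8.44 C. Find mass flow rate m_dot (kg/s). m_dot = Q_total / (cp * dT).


Q_total = 104 * 4.018 = 417.87 W
m_dot = Q_total / (cp * dT) = 417.87 / (4186 * 8.44) = 0.01183 kg/s

0.01183 kg/s


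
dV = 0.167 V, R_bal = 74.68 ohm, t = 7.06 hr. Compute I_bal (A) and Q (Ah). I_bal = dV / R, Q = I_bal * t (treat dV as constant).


I_bal = dV / R = 0.167 / 74.68 = 0.0022362 A
Q = I_bal * t = 0.0022362 * 7.06 = 0.01579 Ah

I=0.0022362 A, Q=0.01579 Ah


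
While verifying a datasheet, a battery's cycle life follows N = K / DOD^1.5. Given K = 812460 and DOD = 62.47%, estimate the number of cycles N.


DOD^1.5 = 493.75
N = K / DOD^1.5 = 812460 / 493.75 = 1645

1645 cycles


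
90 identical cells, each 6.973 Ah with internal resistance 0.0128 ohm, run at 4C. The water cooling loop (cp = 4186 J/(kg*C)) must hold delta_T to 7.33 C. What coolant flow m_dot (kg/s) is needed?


Step 1: I = 4 * 6.973 = 27.892 A
Step 2: Q_cell = I^2 * R = 27.892^2 * 0.0128 = 9.9579 W
Step 3: Q_total = 90 * 9.9579 = 896.21 W
Step 4: m_dot = Q_total / (cp * dT) = 896.21 / (4186 * 7.33) = 0.02921 kg/s

0.02921 kg/s


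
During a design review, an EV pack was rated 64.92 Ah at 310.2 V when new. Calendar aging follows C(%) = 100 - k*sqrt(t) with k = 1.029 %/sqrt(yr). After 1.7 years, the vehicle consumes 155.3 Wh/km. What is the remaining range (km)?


Step 1: capacity retention = 100 - 1.029 * sqrt(1.7) = 100 - 1.029 * 1.3038 = 98.658%
Step 2: C_now = 64.92 * 98.658/100 = 64.049 Ah
Step 3: E_pack = V * C_now = 310.2 * 64.049 = 19868 Wh
Step 4: range = E_pack / consumption = 19868 / 155.3 = 127.9 km

127.9 km


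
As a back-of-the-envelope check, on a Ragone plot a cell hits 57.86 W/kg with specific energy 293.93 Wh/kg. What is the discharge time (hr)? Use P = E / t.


t = E / P = 293.93 / 57.86 = 5.080 hr

5.080 hr


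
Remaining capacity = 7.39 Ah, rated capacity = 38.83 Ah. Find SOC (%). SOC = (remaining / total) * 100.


SOC% = 7.39 / 38.83 * 100 = 19.03%

19.03%


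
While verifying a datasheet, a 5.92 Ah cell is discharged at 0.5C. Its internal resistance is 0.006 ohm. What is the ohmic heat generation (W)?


Step 1: I = C_rate * capacity = 0.5 * 5.92 = 2.96 A
Step 2: Q = I^2 * R = 2.96^2 * 0.006 = 8.7616 * 0.006 = 0.05257 W

0.05257 W


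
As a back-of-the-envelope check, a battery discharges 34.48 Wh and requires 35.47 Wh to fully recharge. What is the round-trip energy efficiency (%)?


Round-trip efficiency = 34.48/35.47 * 100% = 97.21%

97.21%


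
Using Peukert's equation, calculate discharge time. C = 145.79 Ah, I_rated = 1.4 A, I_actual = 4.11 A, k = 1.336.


Step 1: t_rated = C / I_rated = 145.79 / 1.4 = 104.14 hr
Step 2: ratio = 1.4 / 4.11 = 0.34063
Step 3: ratio^k = 0.34063^1.336 = 0.23721
Step 4: t = t_rated * ratio^k = 104.14 * 0.23721 = 24.70 hr

24.70 hr


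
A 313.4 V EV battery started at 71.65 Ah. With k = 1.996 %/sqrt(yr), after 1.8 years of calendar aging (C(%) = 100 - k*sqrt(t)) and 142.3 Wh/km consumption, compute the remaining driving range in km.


Step 1: capacity retention = 100 - 1.996 * sqrt(1.8) = 100 - 1.996 * 1.3416 = 97.322%
Step 2: C_now = 71.65 * 97.322/100 = 69.731 Ah
Step 3: E_pack = V * C_now = 313.4 * 69.731 = 21854 Wh
Step 4: range = E_pack / consumption = 21854 / 142.3 = 153.6 km

153.6 km


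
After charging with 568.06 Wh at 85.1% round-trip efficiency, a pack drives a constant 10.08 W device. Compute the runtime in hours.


Step 1: E_discharge = eta/100 * E_charge = 85.1/100 * 568.06 = 483.42 Wh
Step 2: t = E_discharge / P = 483.42 / 10.08 = 47.96 hr

47.96 hr


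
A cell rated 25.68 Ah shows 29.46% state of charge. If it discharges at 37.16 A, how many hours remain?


Step 1: remaining = SOC/100 * C_total = 29.46/100 * 25.68 = 7.5653 Ah
Step 2: t = remaining / I = 7.5653 / 37.16 = 0.2036 hr

0.2036 hr


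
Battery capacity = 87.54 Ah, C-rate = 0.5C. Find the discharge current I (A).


At 0.5C: I = 0.5 * 87.54 Ah = 43.77 A

43.77 A


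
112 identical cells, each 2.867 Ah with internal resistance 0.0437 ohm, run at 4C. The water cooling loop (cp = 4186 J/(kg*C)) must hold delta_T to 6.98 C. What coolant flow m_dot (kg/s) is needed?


Step 1: I = 4 * 2.867 = 11.468 A
Step 2: Q_cell = I^2 * R = 11.468^2 * 0.0437 = 5.7472 W
Step 3: Q_total = 112 * 5.7472 = 643.69 W
Step 4: m_dot = Q_total / (cp * dT) = 643.69 / (4186 * 6.98) = 0.02203 kg/s

0.02203 kg/s


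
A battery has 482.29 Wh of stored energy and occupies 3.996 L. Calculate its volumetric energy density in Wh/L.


Volumetric ED = 482.29 Wh / 3.996 L = 120.7 Wh/L

120.7 Wh/L


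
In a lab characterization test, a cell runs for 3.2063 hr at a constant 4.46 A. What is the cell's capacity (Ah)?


C = I * t = 4.46 * 3.2063 = 14.30 Ah

14.30 Ah


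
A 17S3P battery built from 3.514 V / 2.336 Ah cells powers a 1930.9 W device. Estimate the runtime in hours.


Step 1: E_pack = Ns * V_cell * Np * C_cell = 17 * 3.514 * 3 * 2.336 = 418.64 Wh
Step 2: t = E_pack / P = 418.64 / 1930.9 = 0.2168 hr

0.2168 hr


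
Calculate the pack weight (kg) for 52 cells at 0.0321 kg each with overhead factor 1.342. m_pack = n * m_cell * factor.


Cell mass sum = 52 * 0.0321 = 1.6692 kg
With overhead 1.342: m_pack = 1.6692 * 1.342 = 2.240 kg

2.240 kg


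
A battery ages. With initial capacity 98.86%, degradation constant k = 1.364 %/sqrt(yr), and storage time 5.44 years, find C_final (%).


Step 1: sqrt(5.44 yr) = 2.3324
Step 2: drop = 1.364 * 2.3324 = 3.1814
Step 3: C_final = 98.86 - 3.1814 = 95.68%

95.68%


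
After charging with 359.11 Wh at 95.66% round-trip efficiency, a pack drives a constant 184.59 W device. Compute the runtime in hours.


Step 1: E_discharge = eta/100 * E_charge = 95.66/100 * 359.11 = 343.52 Wh
Step 2: t = E_discharge / P = 343.52 / 184.59 = 1.861 hr

1.861 hr


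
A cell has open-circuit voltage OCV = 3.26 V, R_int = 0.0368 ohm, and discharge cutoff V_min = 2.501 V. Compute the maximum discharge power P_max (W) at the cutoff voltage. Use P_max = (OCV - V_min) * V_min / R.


P_max = (OCV - V_min) * V_min / R = (3.26 - 2.501) * 2.501 / 0.0368 = 0.759 * 2.501 / 0.0368 = 51.58 W

51.58 W


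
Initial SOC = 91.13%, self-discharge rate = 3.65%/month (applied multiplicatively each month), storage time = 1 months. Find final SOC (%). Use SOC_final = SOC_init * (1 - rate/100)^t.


Monthly retention factor = 1 - 3.65/100 = 0.9635
Over 1 months: factor^1 = 0.9635
SOC_final = 91.13 * 0.9635 = 87.80%

87.80%


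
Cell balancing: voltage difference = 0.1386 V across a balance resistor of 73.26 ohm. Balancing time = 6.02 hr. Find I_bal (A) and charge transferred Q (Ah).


I_bal = dV / R = 0.1386 / 73.26 = 0.0018919 A
Q = I_bal * t = 0.0018919 * 6.02 = 0.01139 Ah

I=0.0018919 A, Q=0.01139 Ah


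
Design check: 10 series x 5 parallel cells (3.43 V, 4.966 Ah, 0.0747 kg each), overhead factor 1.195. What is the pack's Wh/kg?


Step 1: V_pack = 10 * 3.43 = 34.3 V
Step 2: C_pack = 5 * 4.966 = 24.83 Ah
Step 3: E_pack = V_pack * C_pack = 34.3 * 24.83 = 851.67 Wh
Step 4: m_pack = 10 * 5 * 0.0747 * 1.195 = 4.4633 kg
Step 5: ED = E_pack / m_pack = 851.67 / 4.4633 = 190.8 Wh/kg

190.8 Wh/kg


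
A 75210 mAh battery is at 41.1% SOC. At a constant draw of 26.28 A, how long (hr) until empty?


Convert: C_total = 75210 mAh = 75.21 Ah
Step 1: remaining = SOC/100 * C_total = 41.1/100 * 75.21 = 30.911 Ah
Step 2: t = remaining / I = 30.911 / 26.28 = 1.176 hr

1.176 hr


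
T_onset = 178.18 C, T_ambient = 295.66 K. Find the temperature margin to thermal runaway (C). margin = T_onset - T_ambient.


Convert: T_ambient = 295.66 K = 22.51 C
margin = 178.18 - 22.51 = 155.67 C

155.67 C


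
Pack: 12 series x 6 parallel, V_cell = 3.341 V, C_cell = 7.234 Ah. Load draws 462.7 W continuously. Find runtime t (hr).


Step 1: E_pack = Ns * V_cell * Np * C_cell = 12 * 3.341 * 6 * 7.234 = 1740.2 Wh
Step 2: t = E_pack / P = 1740.2 / 462.7 = 3.761 hr

3.761 hr


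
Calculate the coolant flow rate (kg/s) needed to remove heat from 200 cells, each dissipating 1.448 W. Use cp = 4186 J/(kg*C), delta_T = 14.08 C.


Q_total = 200 * 1.448 = 289.6 W
m_dot = Q_total / (cp * dT) = 289.6 / (4186 * 14.08) = 0.004914 kg/s

0.004914 kg/s


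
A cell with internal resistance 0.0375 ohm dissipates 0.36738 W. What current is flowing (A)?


I = sqrt(Q / R) = sqrt(0.36738 / 0.0375) = sqrt(9.7968) = 3.130 A

3.130 A


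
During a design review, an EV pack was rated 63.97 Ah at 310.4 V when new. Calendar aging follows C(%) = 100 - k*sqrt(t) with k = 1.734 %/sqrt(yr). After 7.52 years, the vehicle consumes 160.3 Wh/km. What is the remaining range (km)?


Step 1: capacity retention = 100 - 1.734 * sqrt(7.52) = 100 - 1.734 * 2.7423 = 95.245%
Step 2: C_now = 63.97 * 95.245/100 = 60.928 Ah
Step 3: E_pack = V * C_now = 310.4 * 60.928 = 18912 Wh
Step 4: range = E_pack / consumption = 18912 / 160.3 = 118.0 km

118.0 km


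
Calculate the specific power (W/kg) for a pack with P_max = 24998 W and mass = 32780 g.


Convert: m = 32780 g = 32.78 kg
SP = P / m = 24998 / 32.78 = 762.6 W/kg

762.6 W/kg


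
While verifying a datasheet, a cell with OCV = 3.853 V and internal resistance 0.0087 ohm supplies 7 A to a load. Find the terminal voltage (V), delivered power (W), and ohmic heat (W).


Step 1: V_terminal = OCV - I*R = 3.853 - 7 * 0.0087 = 3.7921 V
Step 2: P_out = V_terminal * I = 3.7921 * 7 = 26.54 W
Step 3: Q = I^2 * R = 7^2 * 0.0087 = 0.4263 W

V=3.7921 V, P=26.54 W, Q=0.4263 W


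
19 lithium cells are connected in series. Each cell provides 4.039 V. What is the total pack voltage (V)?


With 19 cells in series at 4.039 V each, V_pack = 76.741 V

76.741 V


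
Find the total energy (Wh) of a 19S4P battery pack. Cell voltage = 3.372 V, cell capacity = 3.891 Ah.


V_pack = 19 * 3.372 = 64.068 V
C_pack = 4 * 3.891 = 15.564 Ah
E = V_pack * C_pack = 64.068 * 15.564 = 997.2 Wh

997.2 Wh


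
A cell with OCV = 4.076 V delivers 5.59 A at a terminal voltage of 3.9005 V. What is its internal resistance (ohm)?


R = (OCV - V) / I = (4.076 - 3.9005) / 5.59 = 0.03140 ohm

0.03140 ohm


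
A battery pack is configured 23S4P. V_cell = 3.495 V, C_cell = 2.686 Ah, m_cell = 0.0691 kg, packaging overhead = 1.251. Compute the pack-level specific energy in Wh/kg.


Step 1: V_pack = 23 * 3.495 = 80.385 V
Step 2: C_pack = 4 * 2.686 = 10.744 Ah
Step 3: E_pack = V_pack * C_pack = 80.385 * 10.744 = 863.66 Wh
Step 4: m_pack = 23 * 4 * 0.0691 * 1.251 = 7.9529 kg
Step 5: ED = E_pack / m_pack = 863.66 / 7.9529 = 108.6 Wh/kg

108.6 Wh/kg


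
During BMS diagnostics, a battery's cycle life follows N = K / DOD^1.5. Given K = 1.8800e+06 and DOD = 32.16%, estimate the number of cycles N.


Step 1: DOD^1.5 = 32.16^1.5 = 182.38
Step 2: N = 1.8800e+06 / 182.38 = 10310 cycles

10310 cycles


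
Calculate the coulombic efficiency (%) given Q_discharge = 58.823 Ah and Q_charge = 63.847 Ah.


eta_c = Q_dis / Q_chg * 100 = 58.823 / 63.847 * 100 = 92.13%

92.13%


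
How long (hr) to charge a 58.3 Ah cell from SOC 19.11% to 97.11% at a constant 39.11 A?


delta_Ah = 58.3 * (97.11 - 19.11) / 100 = 45.474 Ah
t = delta_Ah / I = 45.474 / 39.11 = 1.163 hr

1.163 hr


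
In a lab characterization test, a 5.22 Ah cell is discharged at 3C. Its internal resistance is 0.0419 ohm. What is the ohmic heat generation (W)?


Step 1: I = C_rate * capacity = 3 * 5.22 = 15.66 A
Step 2: Q = I^2 * R = 15.66^2 * 0.0419 = 245.24 * 0.0419 = 10.28 W

10.28 W


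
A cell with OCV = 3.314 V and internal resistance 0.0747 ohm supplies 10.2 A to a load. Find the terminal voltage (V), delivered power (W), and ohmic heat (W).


Step 1: V_terminal = OCV - I*R = 3.314 - 10.2 * 0.0747 = 2.5521 V
Step 2: P_out = V_terminal * I = 2.5521 * 10.2 = 26.03 W
Step 3: Q = I^2 * R = 10.2^2 * 0.0747 = 7.772 W

V=2.5521 V, P=26.03 W, Q=7.772 W


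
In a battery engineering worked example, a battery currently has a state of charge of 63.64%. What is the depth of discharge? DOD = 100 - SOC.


Complement of SOC: DOD = 100% - 63.64% = 36.36%

36.36%


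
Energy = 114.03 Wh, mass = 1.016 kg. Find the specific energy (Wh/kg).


Specific energy = 114.03 Wh / 1.016 kg = 112.2 Wh/kg

112.2 Wh/kg


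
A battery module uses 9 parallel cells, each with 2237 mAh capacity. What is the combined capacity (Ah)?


Convert: C_cell = 2237 mAh = 2.237 Ah
C_total = 9 * 2.237 = 20.133 Ah

20.133 Ah


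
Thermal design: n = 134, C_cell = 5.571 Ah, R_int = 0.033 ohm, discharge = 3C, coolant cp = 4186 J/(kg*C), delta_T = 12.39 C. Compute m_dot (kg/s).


Step 1: I = 3 * 5.571 = 16.713 A
Step 2: Q_cell = I^2 * R = 16.713^2 * 0.033 = 9.2177 W
Step 3: Q_total = 134 * 9.2177 = 1235.2 W
Step 4: m_dot = Q_total / (cp * dT) = 1235.2 / (4186 * 12.39) = 0.02382 kg/s

0.02382 kg/s


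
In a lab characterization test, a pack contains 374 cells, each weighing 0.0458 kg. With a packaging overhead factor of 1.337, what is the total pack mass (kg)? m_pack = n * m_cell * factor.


Cell mass sum = 374 * 0.0458 = 17.129 kg
With overhead 1.337: m_pack = 17.129 * 1.337 = 22.90 kg

22.90 kg


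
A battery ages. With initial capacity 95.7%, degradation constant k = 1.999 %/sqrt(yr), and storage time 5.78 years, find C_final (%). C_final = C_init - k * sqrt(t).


sqrt(t) = sqrt(5.78) = 2.4042
C_final = 95.7 - 1.999 * 2.4042 = 90.89%

90.89%


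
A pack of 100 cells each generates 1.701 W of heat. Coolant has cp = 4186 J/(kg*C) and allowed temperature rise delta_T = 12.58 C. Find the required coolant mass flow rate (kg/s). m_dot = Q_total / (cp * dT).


Step 1: Total heat Q = 100 * 1.701 W = 170.1 W
Step 2: denom = cp * dT = 4186 * 12.58 = 52660
Step 3: m_dot = 170.1 / 52660 = 0.003230 kg/s

0.003230 kg/s


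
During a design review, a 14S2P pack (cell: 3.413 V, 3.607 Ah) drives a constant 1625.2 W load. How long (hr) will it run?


Step 1: E_pack = Ns * V_cell * Np * C_cell = 14 * 3.413 * 2 * 3.607 = 344.7 Wh
Step 2: t = E_pack / P = 344.7 / 1625.2 = 0.2121 hr

0.2121 hr


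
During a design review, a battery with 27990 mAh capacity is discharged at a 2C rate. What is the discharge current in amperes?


Convert: capacity = 27990 mAh = 27.99 Ah
At 2C: I = 2 * 27.99 Ah = 55.98 A

55.98 A


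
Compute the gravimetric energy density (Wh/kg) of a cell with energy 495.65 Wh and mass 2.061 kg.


ED = E / m = 495.65 / 2.061 = 240.5 Wh/kg

240.5 Wh/kg


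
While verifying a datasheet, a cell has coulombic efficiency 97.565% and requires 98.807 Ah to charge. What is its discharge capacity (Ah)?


Q_dis = eta/100 * Q_chg = 97.565/100 * 98.807 = 96.40 Ah

96.40 Ah


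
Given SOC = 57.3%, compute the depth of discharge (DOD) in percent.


Complement of SOC: DOD = 100% - 57.3% = 42.7%

42.7%


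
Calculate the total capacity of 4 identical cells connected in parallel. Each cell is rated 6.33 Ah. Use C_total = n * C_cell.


Parallel capacities add: 4 * 6.33 Ah = 25.32 Ah

25.32 Ah


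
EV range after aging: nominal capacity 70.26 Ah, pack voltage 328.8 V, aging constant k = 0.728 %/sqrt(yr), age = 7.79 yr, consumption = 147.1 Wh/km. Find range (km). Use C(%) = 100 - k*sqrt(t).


Step 1: capacity retention = 100 - 0.728 * sqrt(7.79) = 100 - 0.728 * 2.7911 = 97.968%
Step 2: C_now = 70.26 * 97.968/100 = 68.832 Ah
Step 3: E_pack = V * C_now = 328.8 * 68.832 = 22632 Wh
Step 4: range = E_pack / consumption = 22632 / 147.1 = 153.9 km

153.9 km


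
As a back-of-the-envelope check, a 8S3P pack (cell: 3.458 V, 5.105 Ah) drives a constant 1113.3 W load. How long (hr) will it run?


Step 1: E_pack = Ns * V_cell * Np * C_cell = 8 * 3.458 * 3 * 5.105 = 423.67 Wh
Step 2: t = E_pack / P = 423.67 / 1113.3 = 0.3806 hr

0.3806 hr


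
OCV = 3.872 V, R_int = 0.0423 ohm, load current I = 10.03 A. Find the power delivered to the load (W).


Step 1: V_terminal = OCV - I*R = 3.872 - 10.03 * 0.0423 = 3.4477 V
Step 2: P_out = V_terminal * I = 3.4477 * 10.03 = 34.58 W

34.58 W


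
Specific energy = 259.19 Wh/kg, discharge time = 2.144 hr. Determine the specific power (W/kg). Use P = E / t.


P_specific = E / t = 259.19 / 2.144 = 120.9 W/kg

120.9 W/kg


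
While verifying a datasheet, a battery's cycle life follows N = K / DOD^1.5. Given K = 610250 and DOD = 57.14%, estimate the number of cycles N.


DOD^1.5 = 431.93
N = K / DOD^1.5 = 610250 / 431.93 = 1413

1413 cycles


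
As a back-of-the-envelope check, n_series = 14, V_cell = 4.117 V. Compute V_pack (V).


Series voltages add: 14 * 4.117 V = 57.638 V

57.638 V


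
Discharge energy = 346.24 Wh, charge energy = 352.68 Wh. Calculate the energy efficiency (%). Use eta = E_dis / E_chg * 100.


Round-trip efficiency = 346.24/352.68 * 100% = 98.17%

98.17%


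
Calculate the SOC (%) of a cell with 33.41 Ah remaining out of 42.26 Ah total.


SOC = (remaining / total) * 100 = (33.41 / 42.26) * 100 = 79.06%

79.06%


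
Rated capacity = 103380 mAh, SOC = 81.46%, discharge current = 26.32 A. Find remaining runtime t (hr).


Convert: C_total = 103380 mAh = 103.38 Ah
Step 1: remaining = SOC/100 * C_total = 81.46/100 * 103.38 = 84.213 Ah
Step 2: t = remaining / I = 84.213 / 26.32 = 3.200 hr

3.200 hr


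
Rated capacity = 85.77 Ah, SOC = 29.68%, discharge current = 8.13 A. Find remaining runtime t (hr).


Step 1: remaining = SOC/100 * C_total = 29.68/100 * 85.77 = 25.457 Ah
Step 2: t = remaining / I = 25.457 / 8.13 = 3.131 hr

3.131 hr


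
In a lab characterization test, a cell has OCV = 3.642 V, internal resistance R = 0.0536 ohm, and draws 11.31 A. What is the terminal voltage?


IR drop = 11.31 * 0.0536 = 0.60622 V
V = 3.642 - 0.60622 = 3.036 V

3.036 V


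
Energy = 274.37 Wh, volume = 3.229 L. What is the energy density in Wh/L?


ED = E / V = 274.37 / 3.229 = 84.97 Wh/L

84.97 Wh/L


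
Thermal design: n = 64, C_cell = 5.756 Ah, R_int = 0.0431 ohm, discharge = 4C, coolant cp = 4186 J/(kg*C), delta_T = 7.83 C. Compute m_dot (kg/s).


Step 1: I = 4 * 5.756 = 23.024 A
Step 2: Q_cell = I^2 * R = 23.024^2 * 0.0431 = 22.848 W
Step 3: Q_total = 64 * 22.848 = 1462.3 W
Step 4: m_dot = Q_total / (cp * dT) = 1462.3 / (4186 * 7.83) = 0.04461 kg/s

0.04461 kg/s


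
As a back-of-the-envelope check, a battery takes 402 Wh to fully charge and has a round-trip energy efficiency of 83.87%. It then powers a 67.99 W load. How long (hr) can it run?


Step 1: E_discharge = eta/100 * E_charge = 83.87/100 * 402 = 337.16 Wh
Step 2: t = E_discharge / P = 337.16 / 67.99 = 4.959 hr

4.959 hr


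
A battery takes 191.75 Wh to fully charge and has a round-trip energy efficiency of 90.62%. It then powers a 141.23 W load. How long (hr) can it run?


Step 1: E_discharge = eta/100 * E_charge = 90.62/100 * 191.75 = 173.76 Wh
Step 2: t = E_discharge / P = 173.76 / 141.23 = 1.230 hr

1.230 hr


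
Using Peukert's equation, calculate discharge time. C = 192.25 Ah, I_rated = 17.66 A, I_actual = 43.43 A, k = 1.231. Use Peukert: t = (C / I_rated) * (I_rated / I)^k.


Step 1: t_rated = C / I_rated = 192.25 / 17.66 = 10.886 hr
Step 2: ratio = 17.66 / 43.43 = 0.40663
Step 3: ratio^k = 0.40663^1.231 = 0.33031
Step 4: t = t_rated * ratio^k = 10.886 * 0.33031 = 3.596 hr

3.596 hr


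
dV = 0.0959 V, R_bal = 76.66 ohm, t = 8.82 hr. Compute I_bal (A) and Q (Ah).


First, Ohm's law: I_bal = 0.0959 V / 76.66 ohm = 0.001251 A
Then Q = I * t = 0.001251 A * 8.82 hr = 0.01103 Ah

I=0.001251 A, Q=0.01103 Ah


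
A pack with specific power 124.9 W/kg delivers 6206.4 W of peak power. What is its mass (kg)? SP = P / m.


m = P / SP = 6206.4 / 124.9 = 49.69 kg

49.69 kg


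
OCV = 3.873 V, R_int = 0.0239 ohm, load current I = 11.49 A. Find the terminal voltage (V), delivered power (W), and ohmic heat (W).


Step 1: V_terminal = OCV - I*R = 3.873 - 11.49 * 0.0239 = 3.5984 V
Step 2: P_out = V_terminal * I = 3.5984 * 11.49 = 41.35 W
Step 3: Q = I^2 * R = 11.49^2 * 0.0239 = 3.155 W

V=3.5984 V, P=41.35 W, Q=3.155 W


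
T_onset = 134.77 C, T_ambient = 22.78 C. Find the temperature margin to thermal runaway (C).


margin = T_onset - T_ambient = 134.77 - 22.78 = 111.99 C

111.99 C


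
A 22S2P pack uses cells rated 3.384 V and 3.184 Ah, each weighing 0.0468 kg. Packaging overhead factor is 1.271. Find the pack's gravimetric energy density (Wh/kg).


Step 1: V_pack = 22 * 3.384 = 74.448 V
Step 2: C_pack = 2 * 3.184 = 6.368 Ah
Step 3: E_pack = V_pack * C_pack = 74.448 * 6.368 = 474.08 Wh
Step 4: m_pack = 22 * 2 * 0.0468 * 1.271 = 2.6172 kg
Step 5: ED = E_pack / m_pack = 474.08 / 2.6172 = 181.1 Wh/kg

181.1 Wh/kg


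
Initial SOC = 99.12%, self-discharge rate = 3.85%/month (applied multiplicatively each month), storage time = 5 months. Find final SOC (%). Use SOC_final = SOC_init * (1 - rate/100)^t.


Monthly retention factor = 1 - 3.85/100 = 0.9615
Over 5 months: factor^5 = 0.82176
SOC_final = 99.12 * 0.82176 = 81.45%

81.45%


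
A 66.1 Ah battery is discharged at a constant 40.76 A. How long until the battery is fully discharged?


Runtime = 66.1 Ah / 40.76 A = 1.622 hr

1.622 hr


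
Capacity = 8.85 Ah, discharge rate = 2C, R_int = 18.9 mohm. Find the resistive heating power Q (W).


Convert: R = 18.9 mohm = 0.0189 ohm
Step 1: I = C_rate * capacity = 2 * 8.85 = 17.7 A
Step 2: Q = I^2 * R = 17.7^2 * 0.0189 = 313.29 * 0.0189 = 5.921 W

5.921 W


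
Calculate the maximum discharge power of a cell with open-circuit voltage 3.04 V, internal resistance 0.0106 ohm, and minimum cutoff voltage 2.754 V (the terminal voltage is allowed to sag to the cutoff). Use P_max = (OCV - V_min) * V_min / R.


P_max = (OCV - V_min) * V_min / R = (3.04 - 2.754) * 2.754 / 0.0106 = 0.286 * 2.754 / 0.0106 = 74.31 W

74.31 W


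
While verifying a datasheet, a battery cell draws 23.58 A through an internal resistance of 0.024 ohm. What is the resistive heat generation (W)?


I^2 = 556.02
Q = 556.02 * 0.024 = 13.34 W

13.34 W


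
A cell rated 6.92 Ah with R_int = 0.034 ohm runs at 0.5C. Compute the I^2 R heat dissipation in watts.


Step 1: I = C_rate * capacity = 0.5 * 6.92 = 3.46 A
Step 2: Q = I^2 * R = 3.46^2 * 0.034 = 11.972 * 0.034 = 0.4070 W

0.4070 W


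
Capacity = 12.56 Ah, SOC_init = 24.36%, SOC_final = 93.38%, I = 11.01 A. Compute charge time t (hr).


Step 1: dSOC = 93.38% - 24.36% = 69.02%
Step 2: delta_Ah = 12.56 * 69.02 / 100 = 8.6689 Ah
Step 3: t = 8.6689 / 11.01 = 0.7874 hr

0.7874 hr


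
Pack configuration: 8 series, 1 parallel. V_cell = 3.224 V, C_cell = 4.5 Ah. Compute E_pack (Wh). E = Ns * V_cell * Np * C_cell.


V_pack = 8 * 3.224 = 25.792 V
C_pack = 1 * 4.5 = 4.5 Ah
E = V_pack * C_pack = 25.792 * 4.5 = 116.1 Wh

116.1 Wh


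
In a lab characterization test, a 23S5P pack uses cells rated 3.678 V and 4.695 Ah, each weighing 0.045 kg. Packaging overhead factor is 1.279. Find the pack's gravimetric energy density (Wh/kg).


Step 1: V_pack = 23 * 3.678 = 84.594 V
Step 2: C_pack = 5 * 4.695 = 23.475 Ah
Step 3: E_pack = V_pack * C_pack = 84.594 * 23.475 = 1985.8 Wh
Step 4: m_pack = 23 * 5 * 0.045 * 1.279 = 6.6188 kg
Step 5: ED = E_pack / m_pack = 1985.8 / 6.6188 = 300.0 Wh/kg

300.0 Wh/kg


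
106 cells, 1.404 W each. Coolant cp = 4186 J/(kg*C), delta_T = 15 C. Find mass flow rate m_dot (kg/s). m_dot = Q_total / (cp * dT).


Q_total = 106 * 1.404 = 148.82 W
m_dot = Q_total / (cp * dT) = 148.82 / (4186 * 15) = 0.002370 kg/s

0.002370 kg/s


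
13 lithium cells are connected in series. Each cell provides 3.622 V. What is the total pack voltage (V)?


V_pack = n * V_cell = 13 * 3.622 = 47.086 V

47.086 V


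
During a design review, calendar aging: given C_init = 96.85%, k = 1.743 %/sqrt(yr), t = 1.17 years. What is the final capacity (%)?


Step 1: sqrt(1.17 yr) = 1.0817
Step 2: drop = 1.743 * 1.0817 = 1.8854
Step 3: C_final = 96.85 - 1.8854 = 94.96%

94.96%


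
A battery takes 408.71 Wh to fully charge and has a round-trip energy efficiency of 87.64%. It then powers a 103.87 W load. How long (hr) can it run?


Step 1: E_discharge = eta/100 * E_charge = 87.64/100 * 408.71 = 358.19 Wh
Step 2: t = E_discharge / P = 358.19 / 103.87 = 3.448 hr

3.448 hr


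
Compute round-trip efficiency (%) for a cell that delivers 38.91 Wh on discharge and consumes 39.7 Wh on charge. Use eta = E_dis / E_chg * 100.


Round-trip efficiency = 38.91/39.7 * 100% = 98.01%

98.01%


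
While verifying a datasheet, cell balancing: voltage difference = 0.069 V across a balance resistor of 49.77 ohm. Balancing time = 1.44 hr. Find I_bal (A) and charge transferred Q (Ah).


I_bal = dV / R = 0.069 / 49.77 = 0.0013864 A
Q = I_bal * t = 0.0013864 * 1.44 = 0.001996 Ah

I=0.0013864 A, Q=0.001996 Ah


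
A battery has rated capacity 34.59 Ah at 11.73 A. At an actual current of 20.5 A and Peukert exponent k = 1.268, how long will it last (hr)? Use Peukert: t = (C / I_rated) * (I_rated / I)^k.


t_rated = C / I_rated = 34.59 / 11.73 = 2.9488 hr
(I_rated/I)^k = (0.5722)^1.268 = 0.49269
t = t_rated * (I_rated/I)^k = 2.9488 * 0.49269 = 1.453 hr

1.453 hr


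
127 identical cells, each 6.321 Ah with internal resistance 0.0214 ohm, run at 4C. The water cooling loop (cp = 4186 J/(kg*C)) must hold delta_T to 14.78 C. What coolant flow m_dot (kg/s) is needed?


Step 1: I = 4 * 6.321 = 25.284 A
Step 2: Q_cell = I^2 * R = 25.284^2 * 0.0214 = 13.681 W
Step 3: Q_total = 127 * 13.681 = 1737.5 W
Step 4: m_dot = Q_total / (cp * dT) = 1737.5 / (4186 * 14.78) = 0.02808 kg/s

0.02808 kg/s


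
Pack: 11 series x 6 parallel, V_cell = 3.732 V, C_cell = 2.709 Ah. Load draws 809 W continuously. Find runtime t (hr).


Step 1: E_pack = Ns * V_cell * Np * C_cell = 11 * 3.732 * 6 * 2.709 = 667.26 Wh
Step 2: t = E_pack / P = 667.26 / 809 = 0.8248 hr

0.8248 hr


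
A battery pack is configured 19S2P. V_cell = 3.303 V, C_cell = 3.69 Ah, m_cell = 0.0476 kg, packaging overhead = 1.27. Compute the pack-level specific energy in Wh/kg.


Step 1: V_pack = 19 * 3.303 = 62.757 V
Step 2: C_pack = 2 * 3.69 = 7.38 Ah
Step 3: E_pack = V_pack * C_pack = 62.757 * 7.38 = 463.15 Wh
Step 4: m_pack = 19 * 2 * 0.0476 * 1.27 = 2.2972 kg
Step 5: ED = E_pack / m_pack = 463.15 / 2.2972 = 201.6 Wh/kg

201.6 Wh/kg


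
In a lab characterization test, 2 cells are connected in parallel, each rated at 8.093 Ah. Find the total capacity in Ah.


Parallel capacities add: 2 * 8.093 Ah = 16.186 Ah

16.186 Ah


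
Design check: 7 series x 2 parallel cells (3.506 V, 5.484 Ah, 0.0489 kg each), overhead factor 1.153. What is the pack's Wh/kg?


Step 1: V_pack = 7 * 3.506 = 24.542 V
Step 2: C_pack = 2 * 5.484 = 10.968 Ah
Step 3: E_pack = V_pack * C_pack = 24.542 * 10.968 = 269.18 Wh
Step 4: m_pack = 7 * 2 * 0.0489 * 1.153 = 0.78934 kg
Step 5: ED = E_pack / m_pack = 269.18 / 0.78934 = 341.0 Wh/kg

341.0 Wh/kg
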